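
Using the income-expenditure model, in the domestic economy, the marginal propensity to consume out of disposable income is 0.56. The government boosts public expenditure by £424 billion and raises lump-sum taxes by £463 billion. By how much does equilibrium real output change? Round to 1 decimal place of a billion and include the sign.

+£374.4 billion

Expenditure multiplier = 1/(1 − MPC) = 1/(1 − 0.56) = 1/0.44 ≈ 2.273.
ΔG contributes k·ΔG = (+£424 billion) / 0.44 ≈ +£963.6 billion.
ΔT of +£463 billion changes first-round spending by −c·ΔT = −£259.28 billion, contributing k·(−c·ΔT) = (−£259.28 billion) / 0.44 ≈ −£589.3 billion.
Net ΔY = k(ΔG − c·ΔT) = (+£164.72 billion) / 0.44 ≈ +£374.4 billion.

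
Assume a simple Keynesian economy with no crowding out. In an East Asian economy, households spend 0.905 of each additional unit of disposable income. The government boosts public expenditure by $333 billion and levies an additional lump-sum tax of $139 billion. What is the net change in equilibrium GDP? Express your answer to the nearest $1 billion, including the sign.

Expenditure multiplier = 1/(1 − MPC) = 1/(1 − 0.905) = 1/0.095 ≈ 10.526.
ΔG contributes k·ΔG = (+$333 billion) / 0.095 ≈ +$3,505.3 billion.
ΔT of +$139 billion changes first-round spending by −c·ΔT = −$125.795 billion, contributing k·(−c·ΔT) = (−$125.795 billion) / 0.095 ≈ −$1,324.2 billion.
Net ΔY = k(ΔG − c·ΔT) = (+$207.205 billion) / 0.095 ≈ +$2,181 billion.

+$2,181 billion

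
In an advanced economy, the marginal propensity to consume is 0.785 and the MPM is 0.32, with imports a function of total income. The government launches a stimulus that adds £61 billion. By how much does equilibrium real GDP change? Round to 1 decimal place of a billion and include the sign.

+£114.0 billion

Spending multiplier = 1/(1 − c + m) = 1/(1 − 0.785 + 0.32) = 1/0.535 ≈ 1.869.
ΔY = k × ΔG = (+£61 billion) / 0.535 ≈ +£114 billion.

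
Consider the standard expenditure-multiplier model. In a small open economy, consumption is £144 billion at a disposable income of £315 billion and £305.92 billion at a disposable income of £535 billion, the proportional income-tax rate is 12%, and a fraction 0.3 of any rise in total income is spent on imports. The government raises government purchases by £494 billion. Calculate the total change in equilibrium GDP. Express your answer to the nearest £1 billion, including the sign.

+£757 billion

MPC = ΔC/ΔYd = (305.92 − 144)/(535 − 315) = 161.92/220 = 0.736.
Spending multiplier = 1/(1 − c(1−t) + m) = 1/(1 − 0.736×0.88 + 0.3) = 1/0.65232 ≈ 1.533.
ΔY = k × ΔG = (+£494 billion) / 0.65232 ≈ +£757 billion.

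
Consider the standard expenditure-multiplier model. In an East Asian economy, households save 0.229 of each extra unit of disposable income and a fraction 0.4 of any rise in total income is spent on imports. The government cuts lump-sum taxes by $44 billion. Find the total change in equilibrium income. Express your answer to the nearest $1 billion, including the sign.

MPC = 1 − MPS = 1 − 0.229 = 0.771.
A lump-sum tax change of −$44 billion shifts disposable income by +$44 billion; first-round consumption changes by −c × ΔT = −0.771 × (−$44 billion) = +$33.924 billion.
Expenditure multiplier = 1/(1 − c + m) = 1/(1 − 0.771 + 0.4) = 1/0.629 ≈ 1.59.
The tax multiplier is −c × k ≈ −1.226, so ΔY = k × (−c·ΔT) = (+$33.924 billion) / 0.629 ≈ +$54 billion.

+$54 billion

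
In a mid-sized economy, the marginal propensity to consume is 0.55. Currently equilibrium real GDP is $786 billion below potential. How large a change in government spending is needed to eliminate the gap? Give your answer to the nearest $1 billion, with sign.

+$354 billion

Spending multiplier = 1/(1 − MPC) = 1/(1 − 0.55) = 1/0.45 ≈ 2.222.
Need ΔY = +$786 billion, so ΔG = ΔY/k = (+$786 billion) × 0.45 ≈ +$354 billion.
The government should increase government spending by $354 billion.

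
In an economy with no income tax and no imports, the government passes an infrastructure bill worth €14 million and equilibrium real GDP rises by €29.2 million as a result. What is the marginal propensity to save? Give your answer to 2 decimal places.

Implied spending multiplier k = ΔY/ΔG = 29.2/14 ≈ 2.0857.
Since k = 1/(1 − MPC), MPC = 1 − 1/k = 1 − ΔG/ΔY = 1 − 14/29.2 ≈ 0.52.
MPS = 1 − MPC = 0.48.

0.48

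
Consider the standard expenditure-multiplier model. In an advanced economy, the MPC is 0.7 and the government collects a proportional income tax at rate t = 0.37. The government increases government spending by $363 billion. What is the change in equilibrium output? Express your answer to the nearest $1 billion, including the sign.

Expenditure multiplier = 1/(1 − c(1−t)) = 1/(1 − 0.7×0.63) = 1/0.559 ≈ 1.789.
ΔY = k × ΔG = (+$363 billion) / 0.559 ≈ +$649 billion.

+$649 billion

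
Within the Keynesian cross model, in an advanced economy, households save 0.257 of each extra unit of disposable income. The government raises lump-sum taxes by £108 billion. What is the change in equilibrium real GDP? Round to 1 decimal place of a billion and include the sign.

−£312.2 billion

MPC = 1 − MPS = 1 − 0.257 = 0.743.
A lump-sum tax change of +£108 billion shifts disposable income by −£108 billion; first-round consumption changes by −c × ΔT = −0.743 × (+£108 billion) = −£80.244 billion.
Expenditure multiplier = 1/(1 − MPC) = 1/(1 − 0.743) = 1/0.257 ≈ 3.891.
The tax multiplier is −c × k ≈ −2.891, so ΔY = k × (−c·ΔT) = (−£80.244 billion) / 0.257 ≈ −£312.2 billion.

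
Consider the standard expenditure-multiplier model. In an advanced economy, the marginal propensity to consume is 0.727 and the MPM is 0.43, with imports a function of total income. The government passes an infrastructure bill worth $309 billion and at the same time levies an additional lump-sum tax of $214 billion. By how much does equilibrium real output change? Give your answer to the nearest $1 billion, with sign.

+$218 billion

Expenditure multiplier = 1/(1 − c + m) = 1/(1 − 0.727 + 0.43) = 1/0.703 ≈ 1.422.
ΔG contributes k·ΔG = (+$309 billion) / 0.703 ≈ +$439.5 billion.
ΔT of +$214 billion changes first-round spending by −c·ΔT = −$155.578 billion, contributing k·(−c·ΔT) = (−$155.578 billion) / 0.703 ≈ −$221.3 billion.
Net ΔY = k(ΔG − c·ΔT) = (+$153.422 billion) / 0.703 ≈ +$218 billion.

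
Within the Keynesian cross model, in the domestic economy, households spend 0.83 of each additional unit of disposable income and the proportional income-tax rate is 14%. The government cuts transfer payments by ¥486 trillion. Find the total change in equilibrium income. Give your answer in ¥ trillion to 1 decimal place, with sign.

−¥1,409.4 trillion

The transfer change shifts disposable income by −¥486 trillion, so first-round consumption changes by c·ΔTR = 0.83 × (−¥486 trillion) = −¥403.38 trillion.
Expenditure multiplier = 1/(1 − c(1−t)) = 1/(1 − 0.83×0.86) = 1/0.2862 ≈ 3.494.
The transfer multiplier is c × k ≈ 2.9, so ΔY = k × (c·ΔTR) = (−¥403.38 trillion) / 0.2862 ≈ −¥1,409.4 trillion.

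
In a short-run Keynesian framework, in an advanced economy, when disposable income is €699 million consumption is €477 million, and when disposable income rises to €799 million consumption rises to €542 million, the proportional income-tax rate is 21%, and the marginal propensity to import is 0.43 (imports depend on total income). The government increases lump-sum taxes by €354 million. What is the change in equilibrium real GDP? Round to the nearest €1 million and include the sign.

−€251 million

MPC = ΔC/ΔYd = (542 − 477)/(799 − 699) = 65/100 = 0.65.
A lump-sum tax change of +€354 million shifts disposable income by −€354 million; first-round consumption changes by −c × ΔT = −0.65 × (+€354 million) = −€230.1 million.
Expenditure multiplier = 1/(1 − c(1−t) + m) = 1/(1 − 0.65×0.79 + 0.43) = 1/0.9165 ≈ 1.091.
The tax multiplier is −c × k ≈ −0.709, so ΔY = k × (−c·ΔT) = (−€230.1 million) / 0.9165 ≈ −€251 million.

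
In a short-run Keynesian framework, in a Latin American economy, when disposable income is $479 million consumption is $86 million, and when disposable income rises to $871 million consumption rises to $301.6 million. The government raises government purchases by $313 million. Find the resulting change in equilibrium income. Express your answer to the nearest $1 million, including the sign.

MPC = ΔC/ΔYd = (301.6 − 86)/(871 − 479) = 215.6/392 = 0.55.
Spending multiplier = 1/(1 − MPC) = 1/(1 − 0.55) = 1/0.45 ≈ 2.222.
ΔY = k × ΔG = (+$313 million) / 0.45 ≈ +$696 million.

+$696 million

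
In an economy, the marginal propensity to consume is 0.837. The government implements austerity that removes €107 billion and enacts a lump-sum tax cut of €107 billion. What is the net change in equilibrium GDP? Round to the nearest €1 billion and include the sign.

−€107 billion

Expenditure multiplier = 1/(1 − MPC) = 1/(1 − 0.837) = 1/0.163 ≈ 6.135.
ΔG contributes k·ΔG = (−€107 billion) / 0.163 ≈ −€656.4 billion.
ΔT of −€107 billion changes first-round spending by −c·ΔT = +€89.559 billion, contributing k·(−c·ΔT) = (+€89.559 billion) / 0.163 ≈ +€549.4 billion.
With ΔG = ΔT and no other leakages, the balanced-budget multiplier is 1, so ΔY = ΔG = −€107 billion.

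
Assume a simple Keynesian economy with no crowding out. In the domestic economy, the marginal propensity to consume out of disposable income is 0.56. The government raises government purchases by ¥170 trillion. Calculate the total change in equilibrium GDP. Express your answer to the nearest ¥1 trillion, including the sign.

+¥386 trillion

Government-spending multiplier = 1/(1 − MPC) = 1/(1 − 0.56) = 1/0.44 ≈ 2.273.
ΔY = k × ΔG = (+¥170 trillion) / 0.44 ≈ +¥386 trillion.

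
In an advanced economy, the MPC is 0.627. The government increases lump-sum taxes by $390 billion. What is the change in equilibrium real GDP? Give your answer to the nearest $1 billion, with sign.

−$656 billion

A lump-sum tax change of +$390 billion shifts disposable income by −$390 billion; first-round consumption changes by −c × ΔT = −0.627 × (+$390 billion) = −$244.53 billion.
Expenditure multiplier = 1/(1 − MPC) = 1/(1 − 0.627) = 1/0.373 ≈ 2.681.
The tax multiplier is −c × k ≈ −1.681, so ΔY = k × (−c·ΔT) = (−$244.53 billion) / 0.373 ≈ −$656 billion.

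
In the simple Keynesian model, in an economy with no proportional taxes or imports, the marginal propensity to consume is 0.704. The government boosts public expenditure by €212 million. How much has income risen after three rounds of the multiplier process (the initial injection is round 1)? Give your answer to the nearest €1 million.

€466 million

Round 1 adds ΔG = €212 million; each later round is MPC = 0.704 times the previous.
After 3 rounds: 212 + 149.248 + 105.070592 = ΔG·(1 − c^3)/(1 − c) = 212 × (1 − 0.348913664)/0.296 ≈ €466 million.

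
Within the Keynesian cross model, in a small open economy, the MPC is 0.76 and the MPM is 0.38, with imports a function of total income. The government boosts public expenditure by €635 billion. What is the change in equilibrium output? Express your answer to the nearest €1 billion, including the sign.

Spending multiplier = 1/(1 − c + m) = 1/(1 − 0.76 + 0.38) = 1/0.62 ≈ 1.613.
ΔY = k × ΔG = (+€635 billion) / 0.62 ≈ +€1,024 billion.

+€1,024 billion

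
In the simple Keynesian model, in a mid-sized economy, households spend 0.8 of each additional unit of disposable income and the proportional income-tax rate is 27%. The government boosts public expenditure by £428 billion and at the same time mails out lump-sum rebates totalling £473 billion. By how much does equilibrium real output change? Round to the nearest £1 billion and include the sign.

+£1,938 billion

Expenditure multiplier = 1/(1 − c(1−t)) = 1/(1 − 0.8×0.73) = 1/0.416 ≈ 2.404.
ΔG contributes k·ΔG = (+£428 billion) / 0.416 ≈ +£1,028.8 billion.
ΔT of −£473 billion changes first-round spending by −c·ΔT = +£378.4 billion, contributing k·(−c·ΔT) = (+£378.4 billion) / 0.416 ≈ +£909.6 billion.
Net ΔY = k(ΔG − c·ΔT) = (+£806.4 billion) / 0.416 ≈ +£1,938 billion.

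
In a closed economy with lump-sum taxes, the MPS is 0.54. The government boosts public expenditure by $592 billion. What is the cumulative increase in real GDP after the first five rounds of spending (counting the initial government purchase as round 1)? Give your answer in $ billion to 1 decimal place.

MPC = 1 − MPS = 1 − 0.54 = 0.46.
Round 1 adds ΔG = $592 billion; each later round is MPC = 0.46 times the previous.
After 5 rounds: 592 + 272.32 + 125.2672 + 57.622912 + 26.50653952 = ΔG·(1 − c^5)/(1 − c) = 592 × (1 − 0.0205962976)/0.54 ≈ $1,073.7 billion.

$1,073.7 billion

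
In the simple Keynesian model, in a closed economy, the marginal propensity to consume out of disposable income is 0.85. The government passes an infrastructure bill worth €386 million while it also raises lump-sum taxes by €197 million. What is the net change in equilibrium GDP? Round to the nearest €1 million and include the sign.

Expenditure multiplier = 1/(1 − MPC) = 1/(1 − 0.85) = 1/0.15 ≈ 6.667.
ΔG contributes k·ΔG = (+€386 million) / 0.15 ≈ +€2,573.3 million.
ΔT of +€197 million changes first-round spending by −c·ΔT = −€167.45 million, contributing k·(−c·ΔT) = (−€167.45 million) / 0.15 ≈ −€1,116.3 million.
Net ΔY = k(ΔG − c·ΔT) = (+€218.55 million) / 0.15 = +€1,457 million.

+€1,457 million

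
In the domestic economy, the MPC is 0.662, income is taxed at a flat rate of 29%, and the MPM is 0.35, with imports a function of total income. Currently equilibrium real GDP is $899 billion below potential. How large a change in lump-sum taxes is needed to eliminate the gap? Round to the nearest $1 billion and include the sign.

Spending multiplier = 1/(1 − c(1−t) + m) = 1/(1 − 0.662×0.71 + 0.35) = 1/0.87998 ≈ 1.136.
Tax multiplier = −c·k = −0.662/0.87998 ≈ −0.752. Need ΔY = +$899 billion, so ΔT = ΔY/(−c·k) = −(+$899 billion) × 0.87998 / 0.662 ≈ −$1,195 billion.
The government should cut lump-sum taxes by $1,195 billion.

−$1,195 billion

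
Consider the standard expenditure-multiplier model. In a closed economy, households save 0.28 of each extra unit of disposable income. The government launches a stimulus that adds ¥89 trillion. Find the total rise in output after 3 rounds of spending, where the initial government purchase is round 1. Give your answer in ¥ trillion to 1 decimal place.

MPC = 1 − MPS = 1 − 0.28 = 0.72.
Round 1 adds ΔG = ¥89 trillion; each later round is MPC = 0.72 times the previous.
After 3 rounds: 89 + 64.08 + 46.1376 = ΔG·(1 − c^3)/(1 − c) = 89 × (1 − 0.373248)/0.28 ≈ ¥199.2 trillion.

¥199.2 trillion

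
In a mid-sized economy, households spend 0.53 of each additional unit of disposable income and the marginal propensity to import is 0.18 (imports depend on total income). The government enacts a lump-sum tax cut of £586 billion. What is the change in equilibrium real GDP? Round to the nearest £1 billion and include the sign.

+£478 billion

A lump-sum tax change of −£586 billion shifts disposable income by +£586 billion; first-round consumption changes by −c × ΔT = −0.53 × (−£586 billion) = +£310.58 billion.
Expenditure multiplier = 1/(1 − c + m) = 1/(1 − 0.53 + 0.18) = 1/0.65 ≈ 1.538.
The tax multiplier is −c × k ≈ −0.815, so ΔY = k × (−c·ΔT) = (+£310.58 billion) / 0.65 ≈ +£478 billion.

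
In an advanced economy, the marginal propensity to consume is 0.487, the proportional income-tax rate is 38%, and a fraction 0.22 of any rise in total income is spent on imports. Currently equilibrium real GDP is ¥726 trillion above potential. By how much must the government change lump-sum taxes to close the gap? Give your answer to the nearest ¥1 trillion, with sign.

Spending multiplier = 1/(1 − c(1−t) + m) = 1/(1 − 0.487×0.62 + 0.22) = 1/0.91806 ≈ 1.089.
Tax multiplier = −c·k = −0.487/0.91806 ≈ −0.53. Need ΔY = −¥726 trillion, so ΔT = ΔY/(−c·k) = −(−¥726 trillion) × 0.91806 / 0.487 ≈ +¥1,369 trillion.
The government should raise lump-sum taxes by ¥1,369 trillion.

+¥1,369 trillion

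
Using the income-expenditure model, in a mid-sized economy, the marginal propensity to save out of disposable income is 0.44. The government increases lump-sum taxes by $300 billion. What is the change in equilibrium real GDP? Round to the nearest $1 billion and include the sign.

MPC = 1 − MPS = 1 − 0.44 = 0.56.
A lump-sum tax change of +$300 billion shifts disposable income by −$300 billion; first-round consumption changes by −c × ΔT = −0.56 × (+$300 billion) = −$168 billion.
Expenditure multiplier = 1/(1 − MPC) = 1/(1 − 0.56) = 1/0.44 ≈ 2.273.
The tax multiplier is −c × k ≈ −1.273, so ΔY = k × (−c·ΔT) = (−$168 billion) / 0.44 ≈ −$382 billion.

−$382 billion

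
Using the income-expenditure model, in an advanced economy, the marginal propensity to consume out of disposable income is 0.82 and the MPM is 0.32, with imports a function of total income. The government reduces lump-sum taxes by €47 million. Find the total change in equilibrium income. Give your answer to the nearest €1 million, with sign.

+€77 million

A lump-sum tax change of −€47 million shifts disposable income by +€47 million; first-round consumption changes by −c × ΔT = −0.82 × (−€47 million) = +€38.54 million.
Expenditure multiplier = 1/(1 − c + m) = 1/(1 − 0.82 + 0.32) = 1/0.5 = 2.
The tax multiplier is −c × k = −1.64, so ΔY = k × (−c·ΔT) = (+€38.54 million) / 0.5 ≈ +€77 million.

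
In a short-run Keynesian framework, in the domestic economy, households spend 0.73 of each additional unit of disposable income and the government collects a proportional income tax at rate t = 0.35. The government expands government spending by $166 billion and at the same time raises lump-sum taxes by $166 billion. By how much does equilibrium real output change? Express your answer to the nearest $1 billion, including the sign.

+$85 billion

Expenditure multiplier = 1/(1 − c(1−t)) = 1/(1 − 0.73×0.65) = 1/0.5255 ≈ 1.903.
ΔG contributes k·ΔG = (+$166 billion) / 0.5255 ≈ +$315.9 billion.
ΔT of +$166 billion changes first-round spending by −c·ΔT = −$121.18 billion, contributing k·(−c·ΔT) = (−$121.18 billion) / 0.5255 ≈ −$230.6 billion.
Net ΔY = k(ΔG − c·ΔT) = (+$44.82 billion) / 0.5255 ≈ +$85 billion.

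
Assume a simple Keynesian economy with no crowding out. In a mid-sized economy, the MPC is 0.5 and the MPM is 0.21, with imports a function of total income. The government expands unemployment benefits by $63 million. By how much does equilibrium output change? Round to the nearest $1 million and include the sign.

+$44 million

The transfer change shifts disposable income by +$63 million, so first-round consumption changes by c·ΔTR = 0.5 × (+$63 million) = +$31.5 million.
Expenditure multiplier = 1/(1 − c + m) = 1/(1 − 0.5 + 0.21) = 1/0.71 ≈ 1.408.
The transfer multiplier is c × k ≈ 0.704, so ΔY = k × (c·ΔTR) = (+$31.5 million) / 0.71 ≈ +$44 million.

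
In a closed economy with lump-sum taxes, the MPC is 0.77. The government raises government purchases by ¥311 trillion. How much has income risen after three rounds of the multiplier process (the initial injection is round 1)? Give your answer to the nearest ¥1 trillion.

¥735 trillion

Round 1 adds ΔG = ¥311 trillion; each later round is MPC = 0.77 times the previous.
After 3 rounds: 311 + 239.47 + 184.3919 = ΔG·(1 − c^3)/(1 − c) = 311 × (1 − 0.456533)/0.23 ≈ ¥735 trillion.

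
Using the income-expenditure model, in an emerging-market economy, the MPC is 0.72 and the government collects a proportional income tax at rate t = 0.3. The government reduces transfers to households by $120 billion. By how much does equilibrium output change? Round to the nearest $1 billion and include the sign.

−$174 billion

The transfer change shifts disposable income by −$120 billion, so first-round consumption changes by c·ΔTR = 0.72 × (−$120 billion) = −$86.4 billion.
Expenditure multiplier = 1/(1 − c(1−t)) = 1/(1 − 0.72×0.7) = 1/0.496 ≈ 2.016.
The transfer multiplier is c × k ≈ 1.452, so ΔY = k × (c·ΔTR) = (−$86.4 billion) / 0.496 ≈ −$174 billion.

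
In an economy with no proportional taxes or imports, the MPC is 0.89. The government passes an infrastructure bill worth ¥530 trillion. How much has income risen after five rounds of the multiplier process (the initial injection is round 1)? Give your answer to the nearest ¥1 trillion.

¥2,128 trillion

Round 1 adds ΔG = ¥530 trillion; each later round is MPC = 0.89 times the previous.
After 5 rounds: 530 + 471.7 + 419.813 + 373.63357 + 332.5338773 = ΔG·(1 − c^5)/(1 − c) = 530 × (1 − 0.5584059449)/0.11 ≈ ¥2,128 trillion.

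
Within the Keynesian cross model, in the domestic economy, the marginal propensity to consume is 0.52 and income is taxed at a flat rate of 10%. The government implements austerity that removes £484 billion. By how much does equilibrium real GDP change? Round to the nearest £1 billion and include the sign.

−£910 billion

Government-spending multiplier = 1/(1 − c(1−t)) = 1/(1 − 0.52×0.9) = 1/0.532 ≈ 1.88.
ΔY = k × ΔG = (−£484 billion) / 0.532 ≈ −£910 billion.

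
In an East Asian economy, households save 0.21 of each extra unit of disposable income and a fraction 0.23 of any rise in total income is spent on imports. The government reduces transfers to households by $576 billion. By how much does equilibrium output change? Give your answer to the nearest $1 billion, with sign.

MPC = 1 − MPS = 1 − 0.21 = 0.79.
The transfer change shifts disposable income by −$576 billion, so first-round consumption changes by c·ΔTR = 0.79 × (−$576 billion) = −$455.04 billion.
Expenditure multiplier = 1/(1 − c + m) = 1/(1 − 0.79 + 0.23) = 1/0.44 ≈ 2.273.
The transfer multiplier is c × k ≈ 1.795, so ΔY = k × (c·ΔTR) = (−$455.04 billion) / 0.44 ≈ −$1,034 billion.

−$1,034 billion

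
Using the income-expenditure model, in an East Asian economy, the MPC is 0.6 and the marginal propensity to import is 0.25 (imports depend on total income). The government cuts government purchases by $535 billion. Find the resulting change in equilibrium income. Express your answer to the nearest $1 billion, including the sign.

Expenditure multiplier = 1/(1 − c + m) = 1/(1 − 0.6 + 0.25) = 1/0.65 ≈ 1.538.
ΔY = k × ΔG = (−$535 billion) / 0.65 ≈ −$823 billion.

−$823 billion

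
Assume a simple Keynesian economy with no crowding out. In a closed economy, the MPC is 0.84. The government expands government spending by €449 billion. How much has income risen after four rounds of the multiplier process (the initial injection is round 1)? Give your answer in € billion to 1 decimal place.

Round 1 adds ΔG = €449 billion; each later round is MPC = 0.84 times the previous.
After 4 rounds: 449 + 377.16 + 316.8144 + 266.124096 = ΔG·(1 − c^4)/(1 − c) = 449 × (1 − 0.49787136)/0.16 ≈ €1,409.1 billion.

€1,409.1 billion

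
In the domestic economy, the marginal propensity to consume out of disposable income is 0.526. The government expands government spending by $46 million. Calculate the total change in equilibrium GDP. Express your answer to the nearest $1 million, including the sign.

+$97 million

Government-spending multiplier = 1/(1 − MPC) = 1/(1 − 0.526) = 1/0.474 ≈ 2.11.
ΔY = k × ΔG = (+$46 million) / 0.474 ≈ +$97 million.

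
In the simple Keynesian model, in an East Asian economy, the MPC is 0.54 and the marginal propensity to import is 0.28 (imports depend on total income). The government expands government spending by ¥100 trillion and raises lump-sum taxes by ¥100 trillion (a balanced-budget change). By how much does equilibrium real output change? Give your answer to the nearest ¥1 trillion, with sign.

+¥62 trillion

Expenditure multiplier = 1/(1 − c + m) = 1/(1 − 0.54 + 0.28) = 1/0.74 ≈ 1.351.
ΔG contributes k·ΔG = (+¥100 trillion) / 0.74 ≈ +¥135.1 trillion.
ΔT of +¥100 trillion changes first-round spending by −c·ΔT = −¥54 trillion, contributing k·(−c·ΔT) = (−¥54 trillion) / 0.74 ≈ −¥73 trillion.
Net ΔY = k(ΔG − c·ΔT) = (+¥46 trillion) / 0.74 ≈ +¥62 trillion.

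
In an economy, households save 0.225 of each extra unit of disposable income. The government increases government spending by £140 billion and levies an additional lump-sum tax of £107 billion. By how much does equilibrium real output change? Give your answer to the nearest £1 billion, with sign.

MPC = 1 − MPS = 1 − 0.225 = 0.775.
Expenditure multiplier = 1/(1 − MPC) = 1/(1 − 0.775) = 1/0.225 ≈ 4.444.
ΔG contributes k·ΔG = (+£140 billion) / 0.225 ≈ +£622.2 billion.
ΔT of +£107 billion changes first-round spending by −c·ΔT = −£82.925 billion, contributing k·(−c·ΔT) = (−£82.925 billion) / 0.225 ≈ −£368.6 billion.
Net ΔY = k(ΔG − c·ΔT) = (+£57.075 billion) / 0.225 ≈ +£254 billion.

+£254 billion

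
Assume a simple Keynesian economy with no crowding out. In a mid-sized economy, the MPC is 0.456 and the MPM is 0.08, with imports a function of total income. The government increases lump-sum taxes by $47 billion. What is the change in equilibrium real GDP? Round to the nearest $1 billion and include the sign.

−$34 billion

A lump-sum tax change of +$47 billion shifts disposable income by −$47 billion; first-round consumption changes by −c × ΔT = −0.456 × (+$47 billion) = −$21.432 billion.
Expenditure multiplier = 1/(1 − c + m) = 1/(1 − 0.456 + 0.08) = 1/0.624 ≈ 1.603.
The tax multiplier is −c × k ≈ −0.731, so ΔY = k × (−c·ΔT) = (−$21.432 billion) / 0.624 ≈ −$34 billion.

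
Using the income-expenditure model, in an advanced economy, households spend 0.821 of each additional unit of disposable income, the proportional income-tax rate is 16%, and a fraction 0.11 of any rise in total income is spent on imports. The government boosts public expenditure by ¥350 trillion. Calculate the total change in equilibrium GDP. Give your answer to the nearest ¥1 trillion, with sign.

+¥833 trillion

Expenditure multiplier = 1/(1 − c(1−t) + m) = 1/(1 − 0.821×0.84 + 0.11) = 1/0.42036 ≈ 2.379.
ΔY = k × ΔG = (+¥350 trillion) / 0.42036 ≈ +¥833 trillion.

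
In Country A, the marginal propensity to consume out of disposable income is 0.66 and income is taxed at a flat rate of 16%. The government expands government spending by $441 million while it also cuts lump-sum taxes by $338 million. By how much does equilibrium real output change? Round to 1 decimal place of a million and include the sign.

Expenditure multiplier = 1/(1 − c(1−t)) = 1/(1 − 0.66×0.84) = 1/0.4456 ≈ 2.244.
ΔG contributes k·ΔG = (+$441 million) / 0.4456 ≈ +$989.7 million.
ΔT of −$338 million changes first-round spending by −c·ΔT = +$223.08 million, contributing k·(−c·ΔT) = (+$223.08 million) / 0.4456 ≈ +$500.6 million.
Net ΔY = k(ΔG − c·ΔT) = (+$664.08 million) / 0.4456 ≈ +$1,490.3 million.

+$1,490.3 million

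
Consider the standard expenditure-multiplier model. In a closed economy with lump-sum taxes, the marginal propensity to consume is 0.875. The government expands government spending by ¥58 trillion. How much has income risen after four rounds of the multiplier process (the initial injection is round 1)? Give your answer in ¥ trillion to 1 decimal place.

¥192.0 trillion

Round 1 adds ΔG = ¥58 trillion; each later round is MPC = 0.875 times the previous.
After 4 rounds: 58 + 50.75 + 44.40625 + 38.85546875 = ΔG·(1 − c^4)/(1 − c) = 58 × (1 − 0.586181640625)/0.125 ≈ ¥192 trillion.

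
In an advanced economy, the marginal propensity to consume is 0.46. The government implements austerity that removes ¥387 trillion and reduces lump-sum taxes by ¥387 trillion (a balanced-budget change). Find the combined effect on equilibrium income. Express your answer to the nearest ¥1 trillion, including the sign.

Expenditure multiplier = 1/(1 − MPC) = 1/(1 − 0.46) = 1/0.54 ≈ 1.852.
ΔG contributes k·ΔG = (−¥387 trillion) / 0.54 ≈ −¥716.7 trillion.
ΔT of −¥387 trillion changes first-round spending by −c·ΔT = +¥178.02 trillion, contributing k·(−c·ΔT) = (+¥178.02 trillion) / 0.54 ≈ +¥329.7 trillion.
With ΔG = ΔT and no other leakages, the balanced-budget multiplier is 1, so ΔY = ΔG = −¥387 trillion.

−¥387 trillion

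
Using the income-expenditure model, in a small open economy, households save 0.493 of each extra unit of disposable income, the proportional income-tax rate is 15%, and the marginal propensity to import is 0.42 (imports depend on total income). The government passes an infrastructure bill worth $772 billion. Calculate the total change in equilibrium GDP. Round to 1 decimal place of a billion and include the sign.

+$780.5 billion

MPC = 1 − MPS = 1 − 0.493 = 0.507.
Expenditure multiplier = 1/(1 − c(1−t) + m) = 1/(1 − 0.507×0.85 + 0.42) = 1/0.98905 ≈ 1.011.
ΔY = k × ΔG = (+$772 billion) / 0.98905 ≈ +$780.5 billion.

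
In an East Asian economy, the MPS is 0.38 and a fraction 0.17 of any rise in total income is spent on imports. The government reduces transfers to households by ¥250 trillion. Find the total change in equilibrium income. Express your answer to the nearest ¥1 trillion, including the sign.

−¥282 trillion

MPC = 1 − MPS = 1 − 0.38 = 0.62.
The transfer change shifts disposable income by −¥250 trillion, so first-round consumption changes by c·ΔTR = 0.62 × (−¥250 trillion) = −¥155 trillion.
Expenditure multiplier = 1/(1 − c + m) = 1/(1 − 0.62 + 0.17) = 1/0.55 ≈ 1.818.
The transfer multiplier is c × k ≈ 1.127, so ΔY = k × (c·ΔTR) = (−¥155 trillion) / 0.55 ≈ −¥282 trillion.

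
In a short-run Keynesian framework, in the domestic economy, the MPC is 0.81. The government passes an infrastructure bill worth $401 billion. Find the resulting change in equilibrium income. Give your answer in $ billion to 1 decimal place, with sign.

+$2,110.5 billion

Spending multiplier = 1/(1 − MPC) = 1/(1 − 0.81) = 1/0.19 ≈ 5.263.
ΔY = k × ΔG = (+$401 billion) / 0.19 ≈ +$2,110.5 billion.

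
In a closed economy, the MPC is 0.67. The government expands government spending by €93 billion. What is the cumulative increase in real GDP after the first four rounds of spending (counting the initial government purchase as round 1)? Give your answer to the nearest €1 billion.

€225 billion

Round 1 adds ΔG = €93 billion; each later round is MPC = 0.67 times the previous.
After 4 rounds: 93 + 62.31 + 41.7477 + 27.970959 = ΔG·(1 − c^4)/(1 − c) = 93 × (1 − 0.20151121)/0.33 ≈ €225 billion.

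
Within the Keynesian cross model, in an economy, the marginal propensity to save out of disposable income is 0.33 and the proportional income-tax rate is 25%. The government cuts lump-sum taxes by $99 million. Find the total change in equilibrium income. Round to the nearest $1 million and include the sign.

+$133 million

MPC = 1 − MPS = 1 − 0.33 = 0.67.
A lump-sum tax change of −$99 million shifts disposable income by +$99 million; first-round consumption changes by −c × ΔT = −0.67 × (−$99 million) = +$66.33 million.
Expenditure multiplier = 1/(1 − c(1−t)) = 1/(1 − 0.67×0.75) = 1/0.4975 ≈ 2.01.
The tax multiplier is −c × k ≈ −1.347, so ΔY = k × (−c·ΔT) = (+$66.33 million) / 0.4975 ≈ +$133 million.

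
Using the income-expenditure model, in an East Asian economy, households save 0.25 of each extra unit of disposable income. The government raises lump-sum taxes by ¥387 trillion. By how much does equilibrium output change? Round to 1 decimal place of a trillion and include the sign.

−¥1,161.0 trillion

MPC = 1 − MPS = 1 − 0.25 = 0.75.
A lump-sum tax change of +¥387 trillion shifts disposable income by −¥387 trillion; first-round consumption changes by −c × ΔT = −0.75 × (+¥387 trillion) = −¥290.25 trillion.
Expenditure multiplier = 1/(1 − MPC) = 1/(1 − 0.75) = 1/0.25 = 4.
The tax multiplier is −c × k = −3, so ΔY = k × (−c·ΔT) = (−¥290.25 trillion) / 0.25 = −¥1,161 trillion.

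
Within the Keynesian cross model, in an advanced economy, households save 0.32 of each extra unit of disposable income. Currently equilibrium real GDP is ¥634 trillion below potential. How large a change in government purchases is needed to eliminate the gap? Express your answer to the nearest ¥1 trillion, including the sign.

+¥203 trillion

MPC = 1 − MPS = 1 − 0.32 = 0.68.
Spending multiplier = 1/(1 − MPC) = 1/(1 − 0.68) = 1/0.32 = 3.125.
Need ΔY = +¥634 trillion, so ΔG = ΔY/k = (+¥634 trillion) × 0.32 ≈ +¥203 trillion.
The government should increase government purchases by ¥203 trillion.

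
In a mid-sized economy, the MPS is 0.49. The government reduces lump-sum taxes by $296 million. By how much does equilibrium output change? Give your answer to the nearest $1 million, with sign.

MPC = 1 − MPS = 1 − 0.49 = 0.51.
A lump-sum tax change of −$296 million shifts disposable income by +$296 million; first-round consumption changes by −c × ΔT = −0.51 × (−$296 million) = +$150.96 million.
Expenditure multiplier = 1/(1 − MPC) = 1/(1 − 0.51) = 1/0.49 ≈ 2.041.
The tax multiplier is −c × k ≈ −1.041, so ΔY = k × (−c·ΔT) = (+$150.96 million) / 0.49 ≈ +$308 million.

+$308 million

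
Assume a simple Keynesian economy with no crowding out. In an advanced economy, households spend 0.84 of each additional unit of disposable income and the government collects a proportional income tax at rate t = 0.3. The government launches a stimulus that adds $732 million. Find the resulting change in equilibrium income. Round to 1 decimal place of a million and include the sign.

Expenditure multiplier = 1/(1 − c(1−t)) = 1/(1 − 0.84×0.7) = 1/0.412 ≈ 2.427.
ΔY = k × ΔG = (+$732 million) / 0.412 ≈ +$1,776.7 million.

+$1,776.7 million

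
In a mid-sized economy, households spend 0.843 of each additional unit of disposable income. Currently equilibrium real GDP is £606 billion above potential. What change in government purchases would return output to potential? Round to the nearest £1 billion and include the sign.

−£95 billion

Spending multiplier = 1/(1 − MPC) = 1/(1 − 0.843) = 1/0.157 ≈ 6.369.
Need ΔY = −£606 billion, so ΔG = ΔY/k = (−£606 billion) × 0.157 ≈ −£95 billion.
The government should cut government purchases by £95 billion.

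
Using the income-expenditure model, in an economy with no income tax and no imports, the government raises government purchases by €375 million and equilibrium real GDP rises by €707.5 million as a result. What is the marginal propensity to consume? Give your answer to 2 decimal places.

0.47

Implied spending multiplier k = ΔY/ΔG = 707.5/375 ≈ 1.8867.
Since k = 1/(1 − MPC), MPC = 1 − 1/k = 1 − ΔG/ΔY = 1 − 375/707.5 ≈ 0.47.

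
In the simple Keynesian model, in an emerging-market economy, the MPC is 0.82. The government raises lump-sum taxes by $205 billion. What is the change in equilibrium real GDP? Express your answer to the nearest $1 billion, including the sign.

−$934 billion

A lump-sum tax change of +$205 billion shifts disposable income by −$205 billion; first-round consumption changes by −c × ΔT = −0.82 × (+$205 billion) = −$168.1 billion.
Expenditure multiplier = 1/(1 − MPC) = 1/(1 − 0.82) = 1/0.18 ≈ 5.556.
The tax multiplier is −c × k ≈ −4.556, so ΔY = k × (−c·ΔT) = (−$168.1 billion) / 0.18 ≈ −$934 billion.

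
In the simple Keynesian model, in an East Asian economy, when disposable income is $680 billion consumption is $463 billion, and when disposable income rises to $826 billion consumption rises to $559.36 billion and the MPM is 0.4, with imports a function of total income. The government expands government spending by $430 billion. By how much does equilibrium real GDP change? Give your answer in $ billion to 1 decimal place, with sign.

MPC = ΔC/ΔYd = (559.36 − 463)/(826 − 680) = 96.36/146 = 0.66.
Government-spending multiplier = 1/(1 − c + m) = 1/(1 − 0.66 + 0.4) = 1/0.74 ≈ 1.351.
ΔY = k × ΔG = (+$430 billion) / 0.74 ≈ +$581.1 billion.

+$581.1 billion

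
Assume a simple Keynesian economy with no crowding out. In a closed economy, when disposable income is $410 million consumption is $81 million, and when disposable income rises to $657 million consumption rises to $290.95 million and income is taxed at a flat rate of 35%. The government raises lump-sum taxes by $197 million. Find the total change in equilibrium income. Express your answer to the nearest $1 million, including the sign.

−$374 million

MPC = ΔC/ΔYd = (290.95 − 81)/(657 − 410) = 209.95/247 = 0.85.
A lump-sum tax change of +$197 million shifts disposable income by −$197 million; first-round consumption changes by −c × ΔT = −0.85 × (+$197 million) = −$167.45 million.
Expenditure multiplier = 1/(1 − c(1−t)) = 1/(1 − 0.85×0.65) = 1/0.4475 ≈ 2.235.
The tax multiplier is −c × k ≈ −1.899, so ΔY = k × (−c·ΔT) = (−$167.45 million) / 0.4475 ≈ −$374 million.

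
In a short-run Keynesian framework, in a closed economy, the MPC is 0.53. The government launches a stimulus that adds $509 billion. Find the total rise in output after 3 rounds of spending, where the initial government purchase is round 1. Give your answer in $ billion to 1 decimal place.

$921.7 billion

Round 1 adds ΔG = $509 billion; each later round is MPC = 0.53 times the previous.
After 3 rounds: 509 + 269.77 + 142.9781 = ΔG·(1 − c^3)/(1 − c) = 509 × (1 − 0.148877)/0.47 ≈ $921.7 billion.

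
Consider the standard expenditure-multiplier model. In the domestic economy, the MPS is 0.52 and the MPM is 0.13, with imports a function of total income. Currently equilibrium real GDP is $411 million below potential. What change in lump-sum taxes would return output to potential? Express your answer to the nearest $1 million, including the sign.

MPC = 1 − MPS = 1 − 0.52 = 0.48.
Spending multiplier = 1/(1 − c + m) = 1/(1 − 0.48 + 0.13) = 1/0.65 ≈ 1.538.
Tax multiplier = −c·k = −0.48/0.65 ≈ −0.738. Need ΔY = +$411 million, so ΔT = ΔY/(−c·k) = −(+$411 million) × 0.65 / 0.48 ≈ −$557 million.
The government should cut lump-sum taxes by $557 million.

−$557 million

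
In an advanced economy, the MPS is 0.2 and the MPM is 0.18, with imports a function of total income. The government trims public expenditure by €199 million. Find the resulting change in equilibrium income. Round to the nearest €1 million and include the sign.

MPC = 1 − MPS = 1 − 0.2 = 0.8.
Expenditure multiplier = 1/(1 − c + m) = 1/(1 − 0.8 + 0.18) = 1/0.38 ≈ 2.632.
ΔY = k × ΔG = (−€199 million) / 0.38 ≈ −€524 million.

−€524 million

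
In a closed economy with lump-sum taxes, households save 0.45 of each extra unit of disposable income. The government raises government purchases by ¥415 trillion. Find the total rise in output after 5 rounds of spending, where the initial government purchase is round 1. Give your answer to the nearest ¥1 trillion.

MPC = 1 − MPS = 1 − 0.45 = 0.55.
Round 1 adds ΔG = ¥415 trillion; each later round is MPC = 0.55 times the previous.
After 5 rounds: 415 + 228.25 + 125.5375 + 69.045625 + 37.97509375 = ΔG·(1 − c^5)/(1 − c) = 415 × (1 − 0.0503284375)/0.45 ≈ ¥876 trillion.

¥876 trillion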